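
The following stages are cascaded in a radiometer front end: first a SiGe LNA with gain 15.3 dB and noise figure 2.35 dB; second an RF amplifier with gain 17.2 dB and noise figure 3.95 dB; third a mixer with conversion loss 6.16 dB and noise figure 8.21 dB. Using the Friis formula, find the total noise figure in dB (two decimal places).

Convert to linear (a loss of L dB is a gain of −L dB): F_i = 10^(NF_i/10), G_i = 10^(G_i,dB/10)
  Stage 1: F_1 = 10^(2.35/10) = 1.718, G_1 = 10^(15.3/10) = 33.88
  Stage 2: F_2 = 10^(3.95/10) = 2.483, G_2 = 10^(17.2/10) = 52.48
  Stage 3: F_3 = 10^(8.21/10) = 6.622, G_3 = 10^(−6.16/10) = 0.2421
Friis cascade:
  F = 1.718 + (2.483 − 1)/33.88 + (6.622 − 1)/1778 = 1.765
NF = 10 log₁₀(1.765) = 2.47 dB

2.47 dB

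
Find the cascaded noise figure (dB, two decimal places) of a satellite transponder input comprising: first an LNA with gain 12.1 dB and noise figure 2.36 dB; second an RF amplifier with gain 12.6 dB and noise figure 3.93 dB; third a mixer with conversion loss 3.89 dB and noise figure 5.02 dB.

2.60 dB

Convert to linear (a loss of L dB is a gain of −L dB): F_i = 10^(NF_i/10), G_i = 10^(G_i,dB/10)
  Stage 1: F_1 = 10^(2.36/10) = 1.722, G_1 = 10^(12.1/10) = 16.22
  Stage 2: F_2 = 10^(3.93/10) = 2.472, G_2 = 10^(12.6/10) = 18.20
  Stage 3: F_3 = 10^(5.02/10) = 3.177, G_3 = 10^(−3.89/10) = 0.4083
Friis cascade:
  F = 1.722 + (2.472 − 1)/16.22 + (3.177 − 1)/295.1 = 1.820
NF = 10 log₁₀(1.820) = 2.60 dB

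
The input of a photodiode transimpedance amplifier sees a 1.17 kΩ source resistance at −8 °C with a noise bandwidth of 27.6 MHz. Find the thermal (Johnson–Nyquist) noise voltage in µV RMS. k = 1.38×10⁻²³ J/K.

21.7 µV

T = −8 °C + 273.15 = 265.15 K
V_n = √(4kTRB)
4kTRB = 4 × 1.38×10⁻²³ × 265.15 × 1.17×10³ × 2.76×10⁷ = 4.73×10⁻¹⁰ V²
V_n = √(4.73×10⁻¹⁰) = 2.17×10⁻⁵ V = 21.7 µV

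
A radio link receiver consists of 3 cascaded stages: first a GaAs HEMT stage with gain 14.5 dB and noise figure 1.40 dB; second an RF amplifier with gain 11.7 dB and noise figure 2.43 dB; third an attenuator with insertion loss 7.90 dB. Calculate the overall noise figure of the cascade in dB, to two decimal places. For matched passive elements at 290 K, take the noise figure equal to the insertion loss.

Convert to linear (a loss of L dB is a gain of −L dB): F_i = 10^(NF_i/10), G_i = 10^(G_i,dB/10)
  Stage 1: F_1 = 10^(1.40/10) = 1.380, G_1 = 10^(14.5/10) = 28.18
  Stage 2: F_2 = 10^(2.43/10) = 1.750, G_2 = 10^(11.7/10) = 14.79
  Stage 3: F_3 = 10^(7.90/10) = 6.166, G_3 = 10^(−7.90/10) = 0.1622
Friis cascade:
  F = 1.380 + (1.750 − 1)/28.18 + (6.166 − 1)/416.9 = 1.419
NF = 10 log₁₀(1.419) = 1.52 dB

1.52 dB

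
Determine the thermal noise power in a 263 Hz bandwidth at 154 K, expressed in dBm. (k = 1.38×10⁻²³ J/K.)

P_n = kTB = 1.38×10⁻²³ × 154 × 2.63×10² = 5.59×10⁻¹⁹ W
In dBm: 10 log₁₀(5.59×10⁻¹⁹ / 10⁻³) = −152.5 dBm

−152.5 dBm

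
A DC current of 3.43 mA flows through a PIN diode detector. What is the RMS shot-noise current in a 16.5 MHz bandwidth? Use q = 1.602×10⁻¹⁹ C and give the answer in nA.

135 nA

I_n = √(2qI·B)
2qI·B = 2 × 1.602×10⁻¹⁹ × 3.43×10⁻³ × 1.65×10⁷ = 1.81×10⁻¹⁴ A²
I_n = √(1.81×10⁻¹⁴) = 1.35×10⁻⁷ A = 135 nA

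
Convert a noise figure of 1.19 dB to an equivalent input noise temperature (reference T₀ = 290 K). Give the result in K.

91.4 K

F = 10^(1.19/10) = 1.31522
T_e = (F − 1)·T₀ = (1.31522 − 1) × 290 = 91.4 K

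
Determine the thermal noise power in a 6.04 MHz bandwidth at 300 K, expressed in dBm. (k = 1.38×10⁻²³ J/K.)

−106.0 dBm

P_n = kTB = 1.38×10⁻²³ × 300 × 6.04×10⁶ = 2.50×10⁻¹⁴ W
In dBm: 10 log₁₀(2.50×10⁻¹⁴ / 10⁻³) = −106.0 dBm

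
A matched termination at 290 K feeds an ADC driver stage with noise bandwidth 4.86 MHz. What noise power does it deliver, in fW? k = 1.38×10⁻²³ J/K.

19.4 fW

P_n = kTB = 1.38×10⁻²³ × 290 × 4.86×10⁶ = 1.94×10⁻¹⁴ W = 19.4 fW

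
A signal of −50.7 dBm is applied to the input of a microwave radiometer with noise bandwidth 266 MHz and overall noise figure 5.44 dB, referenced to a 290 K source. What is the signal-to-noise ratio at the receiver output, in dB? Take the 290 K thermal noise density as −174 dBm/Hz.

Noise floor: N = −174 + 10 log₁₀(B) + NF
10 log₁₀(2.66×10⁸) = 84.25 dB
N = −174 + 84.25 + 5.44 = −84.31 dBm
SNR = P_sig − N = −50.7 − (−84.31) = 33.61 dB → 33.6 dB

33.6 dB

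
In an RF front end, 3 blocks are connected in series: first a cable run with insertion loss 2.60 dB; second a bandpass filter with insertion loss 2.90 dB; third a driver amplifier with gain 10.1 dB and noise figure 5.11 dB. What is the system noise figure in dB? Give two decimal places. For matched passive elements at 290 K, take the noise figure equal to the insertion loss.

Convert to linear (a loss of L dB is a gain of −L dB): F_i = 10^(NF_i/10), G_i = 10^(G_i,dB/10)
  Stage 1: F_1 = 10^(2.60/10) = 1.820, G_1 = 10^(−2.60/10) = 0.5495
  Stage 2: F_2 = 10^(2.90/10) = 1.950, G_2 = 10^(−2.90/10) = 0.5129
  Stage 3: F_3 = 10^(5.11/10) = 3.243, G_3 = 10^(10.1/10) = 10.23
Friis cascade:
  F = 1.820 + (1.950 − 1)/0.5495 + (3.243 − 1)/0.2818 = 11.51
NF = 10 log₁₀(11.51) = 10.61 dB

10.61 dB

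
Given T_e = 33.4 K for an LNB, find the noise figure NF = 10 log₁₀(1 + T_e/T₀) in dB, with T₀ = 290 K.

F = 1 + T_e/T₀ = 1 + 33.4/290 = 1.11517
NF = 10 log₁₀(1.11517) = 0.473 dB

0.473 dB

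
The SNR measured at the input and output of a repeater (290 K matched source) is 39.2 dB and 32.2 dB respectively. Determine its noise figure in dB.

NF (dB) = SNR_in(dB) − SNR_out(dB) when the source is at T₀
NF = 39.2 − 32.2 = 7.0 dB

7.0 dB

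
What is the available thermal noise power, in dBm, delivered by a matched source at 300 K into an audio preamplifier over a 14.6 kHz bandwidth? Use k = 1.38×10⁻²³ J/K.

−132.2 dBm

P_n = kTB = 1.38×10⁻²³ × 300 × 1.46×10⁴ = 6.04×10⁻¹⁷ W
In dBm: 10 log₁₀(6.04×10⁻¹⁷ / 10⁻³) = −132.2 dBm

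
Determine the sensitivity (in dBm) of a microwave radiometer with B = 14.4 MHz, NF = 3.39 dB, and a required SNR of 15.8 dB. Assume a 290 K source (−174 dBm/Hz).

−83.2 dBm

Sensitivity = −174 + 10 log₁₀(B) + NF + SNR_min
= −174 + 71.58 + 3.39 + 15.8
= −83.23 dBm → −83.2 dBm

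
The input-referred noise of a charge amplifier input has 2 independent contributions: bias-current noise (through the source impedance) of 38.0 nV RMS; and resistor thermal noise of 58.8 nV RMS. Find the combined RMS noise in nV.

70.0 nV

Uncorrelated sources add in power (mean-square): V_tot = √(ΣV_i²)
V_tot = √[(3.80×10⁻⁸)² + (5.88×10⁻⁸)²] = 7.00×10⁻⁸ V = 70.0 nV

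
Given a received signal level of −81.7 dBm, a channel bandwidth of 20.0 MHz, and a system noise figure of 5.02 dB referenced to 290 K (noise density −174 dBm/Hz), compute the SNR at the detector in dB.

Noise floor: N = −174 + 10 log₁₀(B) + NF
10 log₁₀(2.00×10⁷) = 73.01 dB
N = −174 + 73.01 + 5.02 = −95.97 dBm
SNR = P_sig − N = −81.7 − (−95.97) = 14.27 dB → 14.3 dB

14.3 dB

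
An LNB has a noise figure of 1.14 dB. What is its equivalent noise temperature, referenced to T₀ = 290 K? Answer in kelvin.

87.0 K

F = 10^(1.14/10) = 1.30017
T_e = (F − 1)·T₀ = (1.30017 − 1) × 290 = 87.0 K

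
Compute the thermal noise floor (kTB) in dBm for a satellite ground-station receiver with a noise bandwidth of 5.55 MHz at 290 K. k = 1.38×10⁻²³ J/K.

P_n = kTB = 1.38×10⁻²³ × 290 × 5.55×10⁶ = 2.22×10⁻¹⁴ W
In dBm: 10 log₁₀(2.22×10⁻¹⁴ / 10⁻³) = −106.5 dBm

−106.5 dBm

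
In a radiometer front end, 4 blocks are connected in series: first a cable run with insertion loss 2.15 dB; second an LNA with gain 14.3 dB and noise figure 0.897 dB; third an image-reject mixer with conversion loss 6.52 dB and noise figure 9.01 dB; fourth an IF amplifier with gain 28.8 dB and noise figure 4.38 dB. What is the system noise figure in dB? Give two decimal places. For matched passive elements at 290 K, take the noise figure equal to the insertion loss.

4.65 dB

Convert to linear (a loss of L dB is a gain of −L dB): F_i = 10^(NF_i/10), G_i = 10^(G_i,dB/10)
  Stage 1: F_1 = 10^(2.15/10) = 1.641, G_1 = 10^(−2.15/10) = 0.6095
  Stage 2: F_2 = 10^(0.897/10) = 1.229, G_2 = 10^(14.3/10) = 26.92
  Stage 3: F_3 = 10^(9.01/10) = 7.962, G_3 = 10^(−6.52/10) = 0.2228
  Stage 4: F_4 = 10^(4.38/10) = 2.742, G_4 = 10^(28.8/10) = 758.6
Friis cascade:
  F = 1.641 + (1.229 − 1)/0.6095 + (7.962 − 1)/16.41 + (2.742 − 1)/3.656 = 2.918
NF = 10 log₁₀(2.918) = 4.65 dB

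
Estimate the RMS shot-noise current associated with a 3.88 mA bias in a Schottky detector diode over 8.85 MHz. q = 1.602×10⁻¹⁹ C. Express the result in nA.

I_n = √(2qI·B)
2qI·B = 2 × 1.602×10⁻¹⁹ × 3.88×10⁻³ × 8.85×10⁶ = 1.10×10⁻¹⁴ A²
I_n = √(1.10×10⁻¹⁴) = 1.05×10⁻⁷ A = 105 nA

105 nA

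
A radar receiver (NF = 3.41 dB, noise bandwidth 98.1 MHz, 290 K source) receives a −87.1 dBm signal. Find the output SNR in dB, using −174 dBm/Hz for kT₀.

Noise floor: N = −174 + 10 log₁₀(B) + NF
10 log₁₀(9.81×10⁷) = 79.92 dB
N = −174 + 79.92 + 3.41 = −90.67 dBm
SNR = P_sig − N = −87.1 − (−90.67) = 3.57 dB → 3.6 dB

3.6 dB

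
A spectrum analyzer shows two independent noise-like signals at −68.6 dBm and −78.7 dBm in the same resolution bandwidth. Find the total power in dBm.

−68.2 dBm

Convert to linear, add, convert back:
P₁ = 1.38×10⁻¹⁰ W, P₂ = 1.35×10⁻¹¹ W
P_tot = 1.52×10⁻¹⁰ W → 10 log₁₀(P_tot / 10⁻³) = −68.2 dBm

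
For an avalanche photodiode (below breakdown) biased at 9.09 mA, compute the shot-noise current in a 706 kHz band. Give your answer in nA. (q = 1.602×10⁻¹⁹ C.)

I_n = √(2qI·B)
2qI·B = 2 × 1.602×10⁻¹⁹ × 9.09×10⁻³ × 7.06×10⁵ = 2.06×10⁻¹⁵ A²
I_n = √(2.06×10⁻¹⁵) = 4.53×10⁻⁸ A = 45.3 nA

45.3 nA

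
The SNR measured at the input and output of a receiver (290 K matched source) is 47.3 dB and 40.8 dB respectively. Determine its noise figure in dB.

6.5 dB

NF (dB) = SNR_in(dB) − SNR_out(dB) when the source is at T₀
NF = 47.3 − 40.8 = 6.5 dB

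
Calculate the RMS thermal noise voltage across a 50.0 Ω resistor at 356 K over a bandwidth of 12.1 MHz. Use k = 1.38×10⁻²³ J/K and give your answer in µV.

V_n = √(4kTRB)
4kTRB = 4 × 1.38×10⁻²³ × 356 × 5.00×10¹ × 1.21×10⁷ = 1.19×10⁻¹¹ V²
V_n = √(1.19×10⁻¹¹) = 3.45×10⁻⁶ V = 3.45 µV

3.45 µV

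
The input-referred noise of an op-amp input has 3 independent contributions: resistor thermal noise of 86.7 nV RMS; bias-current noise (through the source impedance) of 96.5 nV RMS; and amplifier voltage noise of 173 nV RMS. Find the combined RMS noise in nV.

216 nV

Uncorrelated sources add in power (mean-square): V_tot = √(ΣV_i²)
V_tot = √[(8.67×10⁻⁸)² + (9.65×10⁻⁸)² + (1.73×10⁻⁷)²] = 2.16×10⁻⁷ V = 216 nV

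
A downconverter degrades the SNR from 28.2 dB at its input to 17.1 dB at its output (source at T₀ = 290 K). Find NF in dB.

NF (dB) = SNR_in(dB) − SNR_out(dB) when the source is at T₀
NF = 28.2 − 17.1 = 11.1 dB

11.1 dB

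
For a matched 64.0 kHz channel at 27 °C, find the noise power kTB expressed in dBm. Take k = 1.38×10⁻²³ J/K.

−125.8 dBm

T = 27 °C + 273.15 = 300.15 K
P_n = kTB = 1.38×10⁻²³ × 300.15 × 6.40×10⁴ = 2.65×10⁻¹⁶ W
In dBm: 10 log₁₀(2.65×10⁻¹⁶ / 10⁻³) = −125.8 dBm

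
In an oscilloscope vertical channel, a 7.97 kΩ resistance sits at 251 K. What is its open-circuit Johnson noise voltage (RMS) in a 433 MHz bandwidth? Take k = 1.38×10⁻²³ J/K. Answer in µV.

V_n = √(4kTRB)
4kTRB = 4 × 1.38×10⁻²³ × 251 × 7.97×10³ × 4.33×10⁸ = 4.78×10⁻⁸ V²
V_n = √(4.78×10⁻⁸) = 2.19×10⁻⁴ V = 219 µV

219 µV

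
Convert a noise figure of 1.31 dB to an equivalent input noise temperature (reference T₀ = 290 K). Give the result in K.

F = 10^(1.31/10) = 1.35207
T_e = (F − 1)·T₀ = (1.35207 − 1) × 290 = 102 K

102 K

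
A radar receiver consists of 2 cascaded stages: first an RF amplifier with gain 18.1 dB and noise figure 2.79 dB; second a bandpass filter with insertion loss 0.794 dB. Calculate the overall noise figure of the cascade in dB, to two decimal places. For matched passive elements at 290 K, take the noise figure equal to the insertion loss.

2.80 dB

Convert to linear (a loss of L dB is a gain of −L dB): F_i = 10^(NF_i/10), G_i = 10^(G_i,dB/10)
  Stage 1: F_1 = 10^(2.79/10) = 1.901, G_1 = 10^(18.1/10) = 64.57
  Stage 2: F_2 = 10^(0.794/10) = 1.201, G_2 = 10^(−0.794/10) = 0.8329
Friis cascade:
  F = 1.901 + (1.201 − 1)/64.57 = 1.904
NF = 10 log₁₀(1.904) = 2.80 dB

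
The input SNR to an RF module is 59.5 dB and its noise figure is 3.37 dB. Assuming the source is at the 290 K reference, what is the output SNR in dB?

By definition F = SNR_in/SNR_out, so in dB: SNR_out = SNR_in − NF
SNR_out = 59.5 − 3.37 = 56.13 dB

56.13 dB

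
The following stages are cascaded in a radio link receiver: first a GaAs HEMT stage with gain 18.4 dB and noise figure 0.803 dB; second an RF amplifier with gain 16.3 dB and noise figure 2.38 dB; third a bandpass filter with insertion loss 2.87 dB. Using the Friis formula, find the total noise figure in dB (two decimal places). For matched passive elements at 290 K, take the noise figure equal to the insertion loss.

Convert to linear (a loss of L dB is a gain of −L dB): F_i = 10^(NF_i/10), G_i = 10^(G_i,dB/10)
  Stage 1: F_1 = 10^(0.803/10) = 1.203, G_1 = 10^(18.4/10) = 69.18
  Stage 2: F_2 = 10^(2.38/10) = 1.730, G_2 = 10^(16.3/10) = 42.66
  Stage 3: F_3 = 10^(2.87/10) = 1.936, G_3 = 10^(−2.87/10) = 0.5164
Friis cascade:
  F = 1.203 + (1.730 − 1)/69.18 + (1.936 − 1)/2951 = 1.214
NF = 10 log₁₀(1.214) = 0.84 dB

0.84 dB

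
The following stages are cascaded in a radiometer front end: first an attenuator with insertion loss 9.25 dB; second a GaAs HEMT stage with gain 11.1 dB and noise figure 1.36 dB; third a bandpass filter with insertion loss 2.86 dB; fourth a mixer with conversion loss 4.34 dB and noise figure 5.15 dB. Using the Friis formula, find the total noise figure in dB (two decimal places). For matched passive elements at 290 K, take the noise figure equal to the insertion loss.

Convert to linear (a loss of L dB is a gain of −L dB): F_i = 10^(NF_i/10), G_i = 10^(G_i,dB/10)
  Stage 1: F_1 = 10^(9.25/10) = 8.414, G_1 = 10^(−9.25/10) = 0.1189
  Stage 2: F_2 = 10^(1.36/10) = 1.368, G_2 = 10^(11.1/10) = 12.88
  Stage 3: F_3 = 10^(2.86/10) = 1.932, G_3 = 10^(−2.86/10) = 0.5176
  Stage 4: F_4 = 10^(5.15/10) = 3.273, G_4 = 10^(−4.34/10) = 0.3681
Friis cascade:
  F = 8.414 + (1.368 − 1)/0.1189 + (1.932 − 1)/1.531 + (3.273 − 1)/0.7925 = 14.99
NF = 10 log₁₀(14.99) = 11.76 dB

11.76 dB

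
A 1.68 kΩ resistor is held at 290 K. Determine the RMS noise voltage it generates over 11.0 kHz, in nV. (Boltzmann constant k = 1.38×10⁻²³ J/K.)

V_n = √(4kTRB)
4kTRB = 4 × 1.38×10⁻²³ × 290 × 1.68×10³ × 1.10×10⁴ = 2.96×10⁻¹³ V²
V_n = √(2.96×10⁻¹³) = 5.44×10⁻⁷ V = 544 nV

544 nV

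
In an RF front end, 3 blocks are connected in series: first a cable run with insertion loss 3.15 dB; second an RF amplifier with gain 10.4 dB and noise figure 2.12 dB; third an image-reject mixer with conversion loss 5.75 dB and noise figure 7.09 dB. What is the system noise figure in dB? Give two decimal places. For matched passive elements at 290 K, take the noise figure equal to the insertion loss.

Convert to linear (a loss of L dB is a gain of −L dB): F_i = 10^(NF_i/10), G_i = 10^(G_i,dB/10)
  Stage 1: F_1 = 10^(3.15/10) = 2.065, G_1 = 10^(−3.15/10) = 0.4842
  Stage 2: F_2 = 10^(2.12/10) = 1.629, G_2 = 10^(10.4/10) = 10.96
  Stage 3: F_3 = 10^(7.09/10) = 5.117, G_3 = 10^(−5.75/10) = 0.2661
Friis cascade:
  F = 2.065 + (1.629 − 1)/0.4842 + (5.117 − 1)/5.309 = 4.141
NF = 10 log₁₀(4.141) = 6.17 dB

6.17 dB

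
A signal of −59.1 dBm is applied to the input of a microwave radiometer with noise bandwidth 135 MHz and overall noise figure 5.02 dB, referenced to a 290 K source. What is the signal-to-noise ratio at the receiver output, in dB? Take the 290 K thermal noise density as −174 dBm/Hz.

28.6 dB

Noise floor: N = −174 + 10 log₁₀(B) + NF
10 log₁₀(1.35×10⁸) = 81.3 dB
N = −174 + 81.3 + 5.02 = −87.68 dBm
SNR = P_sig − N = −59.1 − (−87.68) = 28.58 dB → 28.6 dB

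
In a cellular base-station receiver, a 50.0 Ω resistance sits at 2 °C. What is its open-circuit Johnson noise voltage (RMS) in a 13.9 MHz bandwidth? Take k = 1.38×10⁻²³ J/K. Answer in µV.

T = 2 °C + 273.15 = 275.15 K
V_n = √(4kTRB)
4kTRB = 4 × 1.38×10⁻²³ × 275.15 × 5.00×10¹ × 1.39×10⁷ = 1.06×10⁻¹¹ V²
V_n = √(1.06×10⁻¹¹) = 3.25×10⁻⁶ V = 3.25 µV

3.25 µV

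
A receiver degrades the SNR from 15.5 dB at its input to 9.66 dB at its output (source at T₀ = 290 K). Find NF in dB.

NF (dB) = SNR_in(dB) − SNR_out(dB) when the source is at T₀
NF = 15.5 − 9.66 = 5.84 dB

5.84 dB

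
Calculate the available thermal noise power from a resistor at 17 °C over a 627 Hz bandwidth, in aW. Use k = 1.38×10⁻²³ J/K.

T = 17 °C + 273.15 = 290.15 K
P_n = kTB = 1.38×10⁻²³ × 290.15 × 6.27×10² = 2.51×10⁻¹⁸ W = 2.51 aW

2.51 aW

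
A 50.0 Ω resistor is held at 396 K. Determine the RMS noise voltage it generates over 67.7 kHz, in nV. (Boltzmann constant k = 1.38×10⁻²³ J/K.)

V_n = √(4kTRB)
4kTRB = 4 × 1.38×10⁻²³ × 396 × 5.00×10¹ × 6.77×10⁴ = 7.40×10⁻¹⁴ V²
V_n = √(7.40×10⁻¹⁴) = 2.72×10⁻⁷ V = 272 nV

272 nV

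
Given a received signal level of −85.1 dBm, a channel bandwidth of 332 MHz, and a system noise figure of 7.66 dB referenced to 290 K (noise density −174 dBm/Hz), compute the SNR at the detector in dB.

Noise floor: N = −174 + 10 log₁₀(B) + NF
10 log₁₀(3.32×10⁸) = 85.21 dB
N = −174 + 85.21 + 7.66 = −81.13 dBm
SNR = P_sig − N = −85.1 − (−81.13) = −3.97 dB → −4.0 dB

−4.0 dB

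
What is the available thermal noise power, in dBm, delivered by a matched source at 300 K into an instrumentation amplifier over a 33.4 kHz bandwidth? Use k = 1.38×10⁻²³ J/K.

P_n = kTB = 1.38×10⁻²³ × 300 × 3.34×10⁴ = 1.38×10⁻¹⁶ W
In dBm: 10 log₁₀(1.38×10⁻¹⁶ / 10⁻³) = −128.6 dBm

−128.6 dBm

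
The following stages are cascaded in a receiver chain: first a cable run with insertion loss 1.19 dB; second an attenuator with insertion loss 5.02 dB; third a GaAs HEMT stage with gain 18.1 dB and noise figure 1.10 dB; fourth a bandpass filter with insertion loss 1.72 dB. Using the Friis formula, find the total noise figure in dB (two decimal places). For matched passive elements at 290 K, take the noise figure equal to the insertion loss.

7.34 dB

Convert to linear (a loss of L dB is a gain of −L dB): F_i = 10^(NF_i/10), G_i = 10^(G_i,dB/10)
  Stage 1: F_1 = 10^(1.19/10) = 1.315, G_1 = 10^(−1.19/10) = 0.7603
  Stage 2: F_2 = 10^(5.02/10) = 3.177, G_2 = 10^(−5.02/10) = 0.3148
  Stage 3: F_3 = 10^(1.10/10) = 1.288, G_3 = 10^(18.1/10) = 64.57
  Stage 4: F_4 = 10^(1.72/10) = 1.486, G_4 = 10^(−1.72/10) = 0.6730
Friis cascade:
  F = 1.315 + (3.177 − 1)/0.7603 + (1.288 − 1)/0.2393 + (1.486 − 1)/15.45 = 5.414
NF = 10 log₁₀(5.414) = 7.34 dB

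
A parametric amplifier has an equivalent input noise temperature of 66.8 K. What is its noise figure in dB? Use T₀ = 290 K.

0.900 dB

F = 1 + T_e/T₀ = 1 + 66.8/290 = 1.23034
NF = 10 log₁₀(1.23034) = 0.900 dB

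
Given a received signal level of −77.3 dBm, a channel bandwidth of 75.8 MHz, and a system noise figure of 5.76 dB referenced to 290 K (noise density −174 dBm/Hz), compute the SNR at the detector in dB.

12.1 dB

Noise floor: N = −174 + 10 log₁₀(B) + NF
10 log₁₀(7.58×10⁷) = 78.8 dB
N = −174 + 78.8 + 5.76 = −89.44 dBm
SNR = P_sig − N = −77.3 − (−89.44) = 12.14 dB → 12.1 dB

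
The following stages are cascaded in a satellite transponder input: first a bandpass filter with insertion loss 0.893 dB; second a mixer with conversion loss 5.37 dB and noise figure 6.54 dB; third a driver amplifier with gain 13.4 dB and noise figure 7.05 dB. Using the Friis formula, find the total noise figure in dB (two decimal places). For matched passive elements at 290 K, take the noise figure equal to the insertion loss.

13.57 dB

Convert to linear (a loss of L dB is a gain of −L dB): F_i = 10^(NF_i/10), G_i = 10^(G_i,dB/10)
  Stage 1: F_1 = 10^(0.893/10) = 1.228, G_1 = 10^(−0.893/10) = 0.8141
  Stage 2: F_2 = 10^(6.54/10) = 4.508, G_2 = 10^(−5.37/10) = 0.2904
  Stage 3: F_3 = 10^(7.05/10) = 5.070, G_3 = 10^(13.4/10) = 21.88
Friis cascade:
  F = 1.228 + (4.508 − 1)/0.8141 + (5.070 − 1)/0.2364 = 22.75
NF = 10 log₁₀(22.75) = 13.57 dB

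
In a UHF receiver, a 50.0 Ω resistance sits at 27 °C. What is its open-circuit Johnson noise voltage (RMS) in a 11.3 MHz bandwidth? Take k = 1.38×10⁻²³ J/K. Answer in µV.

3.06 µV

T = 27 °C + 273.15 = 300.15 K
V_n = √(4kTRB)
4kTRB = 4 × 1.38×10⁻²³ × 300.15 × 5.00×10¹ × 1.13×10⁷ = 9.36×10⁻¹² V²
V_n = √(9.36×10⁻¹²) = 3.06×10⁻⁶ V = 3.06 µV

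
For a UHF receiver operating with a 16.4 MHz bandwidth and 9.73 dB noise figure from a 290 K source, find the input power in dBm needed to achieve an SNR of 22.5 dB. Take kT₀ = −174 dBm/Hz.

Sensitivity = −174 + 10 log₁₀(B) + NF + SNR_min
= −174 + 72.15 + 9.73 + 22.5
= −69.62 dBm → −69.6 dBm

−69.6 dBm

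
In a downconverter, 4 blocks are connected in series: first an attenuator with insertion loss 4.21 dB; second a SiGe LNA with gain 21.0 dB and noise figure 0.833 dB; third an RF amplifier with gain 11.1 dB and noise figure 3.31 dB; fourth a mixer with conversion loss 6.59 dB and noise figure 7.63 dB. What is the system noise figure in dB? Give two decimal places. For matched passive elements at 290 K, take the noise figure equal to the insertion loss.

Convert to linear (a loss of L dB is a gain of −L dB): F_i = 10^(NF_i/10), G_i = 10^(G_i,dB/10)
  Stage 1: F_1 = 10^(4.21/10) = 2.636, G_1 = 10^(−4.21/10) = 0.3793
  Stage 2: F_2 = 10^(0.833/10) = 1.211, G_2 = 10^(21.0/10) = 125.9
  Stage 3: F_3 = 10^(3.31/10) = 2.143, G_3 = 10^(11.1/10) = 12.88
  Stage 4: F_4 = 10^(7.63/10) = 5.794, G_4 = 10^(−6.59/10) = 0.2193
Friis cascade:
  F = 2.636 + (1.211 − 1)/0.3793 + (2.143 − 1)/47.75 + (5.794 − 1)/615.2 = 3.225
NF = 10 log₁₀(3.225) = 5.09 dB

5.09 dB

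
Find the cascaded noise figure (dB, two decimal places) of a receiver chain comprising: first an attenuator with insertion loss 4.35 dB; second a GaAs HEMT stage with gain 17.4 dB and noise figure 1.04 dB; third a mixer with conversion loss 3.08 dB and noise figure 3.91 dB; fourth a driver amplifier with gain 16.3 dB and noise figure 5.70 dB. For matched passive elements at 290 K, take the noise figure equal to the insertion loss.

Convert to linear (a loss of L dB is a gain of −L dB): F_i = 10^(NF_i/10), G_i = 10^(G_i,dB/10)
  Stage 1: F_1 = 10^(4.35/10) = 2.723, G_1 = 10^(−4.35/10) = 0.3673
  Stage 2: F_2 = 10^(1.04/10) = 1.271, G_2 = 10^(17.4/10) = 54.95
  Stage 3: F_3 = 10^(3.91/10) = 2.460, G_3 = 10^(−3.08/10) = 0.4920
  Stage 4: F_4 = 10^(5.70/10) = 3.715, G_4 = 10^(16.3/10) = 42.66
Friis cascade:
  F = 2.723 + (1.271 − 1)/0.3673 + (2.460 − 1)/20.18 + (3.715 − 1)/9.931 = 3.805
NF = 10 log₁₀(3.805) = 5.80 dB

5.80 dB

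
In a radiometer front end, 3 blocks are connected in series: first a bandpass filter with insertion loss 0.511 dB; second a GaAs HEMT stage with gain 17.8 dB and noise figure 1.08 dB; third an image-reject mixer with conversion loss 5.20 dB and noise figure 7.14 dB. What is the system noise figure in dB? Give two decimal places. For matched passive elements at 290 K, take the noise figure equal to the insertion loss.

1.82 dB

Convert to linear (a loss of L dB is a gain of −L dB): F_i = 10^(NF_i/10), G_i = 10^(G_i,dB/10)
  Stage 1: F_1 = 10^(0.511/10) = 1.125, G_1 = 10^(−0.511/10) = 0.8890
  Stage 2: F_2 = 10^(1.08/10) = 1.282, G_2 = 10^(17.8/10) = 60.26
  Stage 3: F_3 = 10^(7.14/10) = 5.176, G_3 = 10^(−5.20/10) = 0.3020
Friis cascade:
  F = 1.125 + (1.282 − 1)/0.8890 + (5.176 − 1)/53.57 = 1.520
NF = 10 log₁₀(1.520) = 1.82 dB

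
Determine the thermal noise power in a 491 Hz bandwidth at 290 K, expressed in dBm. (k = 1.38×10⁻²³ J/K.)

−147.1 dBm

P_n = kTB = 1.38×10⁻²³ × 290 × 4.91×10² = 1.96×10⁻¹⁸ W
In dBm: 10 log₁₀(1.96×10⁻¹⁸ / 10⁻³) = −147.1 dBm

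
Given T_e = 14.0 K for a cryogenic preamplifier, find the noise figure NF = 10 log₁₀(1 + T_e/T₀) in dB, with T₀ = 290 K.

F = 1 + T_e/T₀ = 1 + 14.0/290 = 1.04828
NF = 10 log₁₀(1.04828) = 0.205 dB

0.205 dB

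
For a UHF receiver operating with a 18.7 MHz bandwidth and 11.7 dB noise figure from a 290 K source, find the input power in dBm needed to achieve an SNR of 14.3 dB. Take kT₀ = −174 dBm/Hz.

−75.3 dBm

Sensitivity = −174 + 10 log₁₀(B) + NF + SNR_min
= −174 + 72.72 + 11.7 + 14.3
= −75.28 dBm → −75.3 dBm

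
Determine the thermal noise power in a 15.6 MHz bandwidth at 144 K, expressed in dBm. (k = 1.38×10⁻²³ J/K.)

P_n = kTB = 1.38×10⁻²³ × 144 × 1.56×10⁷ = 3.10×10⁻¹⁴ W
In dBm: 10 log₁₀(3.10×10⁻¹⁴ / 10⁻³) = −105.1 dBm

−105.1 dBm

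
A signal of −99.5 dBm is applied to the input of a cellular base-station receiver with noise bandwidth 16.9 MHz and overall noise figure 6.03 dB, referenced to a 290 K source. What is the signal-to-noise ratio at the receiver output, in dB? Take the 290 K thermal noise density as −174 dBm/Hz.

Noise floor: N = −174 + 10 log₁₀(B) + NF
10 log₁₀(1.69×10⁷) = 72.28 dB
N = −174 + 72.28 + 6.03 = −95.69 dBm
SNR = P_sig − N = −99.5 − (−95.69) = −3.81 dB → −3.8 dB

−3.8 dB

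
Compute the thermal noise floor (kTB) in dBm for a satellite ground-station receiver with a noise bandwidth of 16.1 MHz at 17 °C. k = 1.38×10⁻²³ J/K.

T = 17 °C + 273.15 = 290.15 K
P_n = kTB = 1.38×10⁻²³ × 290.15 × 1.61×10⁷ = 6.45×10⁻¹⁴ W
In dBm: 10 log₁₀(6.45×10⁻¹⁴ / 10⁻³) = −101.9 dBm

−101.9 dBm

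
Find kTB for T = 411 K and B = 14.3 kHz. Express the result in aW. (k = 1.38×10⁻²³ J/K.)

P_n = kTB = 1.38×10⁻²³ × 411 × 1.43×10⁴ = 8.11×10⁻¹⁷ W = 81.1 aW

81.1 aW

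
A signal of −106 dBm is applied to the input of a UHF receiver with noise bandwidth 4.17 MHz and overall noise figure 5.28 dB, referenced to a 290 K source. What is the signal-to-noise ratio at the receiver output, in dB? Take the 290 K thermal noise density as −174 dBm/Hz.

−3.5 dB

Noise floor: N = −174 + 10 log₁₀(B) + NF
10 log₁₀(4.17×10⁶) = 66.2 dB
N = −174 + 66.2 + 5.28 = −102.52 dBm
SNR = P_sig − N = −106 − (−102.52) = −3.48 dB → −3.5 dB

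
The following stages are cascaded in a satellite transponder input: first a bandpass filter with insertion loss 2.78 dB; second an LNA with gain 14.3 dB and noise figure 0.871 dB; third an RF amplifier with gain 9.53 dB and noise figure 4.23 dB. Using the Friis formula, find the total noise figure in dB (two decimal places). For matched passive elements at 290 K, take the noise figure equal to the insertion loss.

Convert to linear (a loss of L dB is a gain of −L dB): F_i = 10^(NF_i/10), G_i = 10^(G_i,dB/10)
  Stage 1: F_1 = 10^(2.78/10) = 1.897, G_1 = 10^(−2.78/10) = 0.5272
  Stage 2: F_2 = 10^(0.871/10) = 1.222, G_2 = 10^(14.3/10) = 26.92
  Stage 3: F_3 = 10^(4.23/10) = 2.649, G_3 = 10^(9.53/10) = 8.974
Friis cascade:
  F = 1.897 + (1.222 − 1)/0.5272 + (2.649 − 1)/14.19 = 2.434
NF = 10 log₁₀(2.434) = 3.86 dB

3.86 dB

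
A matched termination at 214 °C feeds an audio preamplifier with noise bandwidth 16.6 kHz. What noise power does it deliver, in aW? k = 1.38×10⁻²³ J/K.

T = 214 °C + 273.15 = 487.15 K
P_n = kTB = 1.38×10⁻²³ × 487.15 × 1.66×10⁴ = 1.12×10⁻¹⁶ W = 112 aW

112 aW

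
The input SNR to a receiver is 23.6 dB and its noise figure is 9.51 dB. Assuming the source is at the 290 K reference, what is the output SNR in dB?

14.09 dB

By definition F = SNR_in/SNR_out, so in dB: SNR_out = SNR_in − NF
SNR_out = 23.6 − 9.51 = 14.09 dB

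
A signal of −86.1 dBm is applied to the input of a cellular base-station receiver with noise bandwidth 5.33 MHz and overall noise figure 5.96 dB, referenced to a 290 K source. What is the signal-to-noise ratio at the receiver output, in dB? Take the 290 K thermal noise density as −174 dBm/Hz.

Noise floor: N = −174 + 10 log₁₀(B) + NF
10 log₁₀(5.33×10⁶) = 67.27 dB
N = −174 + 67.27 + 5.96 = −100.77 dBm
SNR = P_sig − N = −86.1 − (−100.77) = 14.67 dB → 14.7 dB

14.7 dB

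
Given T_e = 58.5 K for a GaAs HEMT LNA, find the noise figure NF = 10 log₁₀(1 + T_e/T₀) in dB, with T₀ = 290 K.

F = 1 + T_e/T₀ = 1 + 58.5/290 = 1.20172
NF = 10 log₁₀(1.20172) = 0.798 dB

0.798 dB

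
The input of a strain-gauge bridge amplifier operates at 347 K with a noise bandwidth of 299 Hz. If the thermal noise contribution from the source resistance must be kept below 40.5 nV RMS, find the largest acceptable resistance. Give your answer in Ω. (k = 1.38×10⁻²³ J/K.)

Johnson–Nyquist: V_n = √(4kTRB) ⇒ R = V_n² / (4kTB)
4kTB = 4 × 1.38×10⁻²³ × 347 × 2.99×10² = 5.73×10⁻¹⁸
R = (4.05×10⁻⁸)² / 5.73×10⁻¹⁸ = 2.86×10² Ω = 286 Ω

286 Ω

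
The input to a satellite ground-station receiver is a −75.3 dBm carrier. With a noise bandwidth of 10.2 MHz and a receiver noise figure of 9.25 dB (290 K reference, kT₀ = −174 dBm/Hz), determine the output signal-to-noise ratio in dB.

Noise floor: N = −174 + 10 log₁₀(B) + NF
10 log₁₀(1.02×10⁷) = 70.09 dB
N = −174 + 70.09 + 9.25 = −94.66 dBm
SNR = P_sig − N = −75.3 − (−94.66) = 19.36 dB → 19.4 dB

19.4 dB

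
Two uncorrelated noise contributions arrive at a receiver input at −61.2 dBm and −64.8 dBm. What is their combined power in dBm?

Convert to linear, add, convert back:
P₁ = 7.59×10⁻¹⁰ W, P₂ = 3.31×10⁻¹⁰ W
P_tot = 1.09×10⁻⁹ W → 10 log₁₀(P_tot / 10⁻³) = −59.6 dBm

−59.6 dBm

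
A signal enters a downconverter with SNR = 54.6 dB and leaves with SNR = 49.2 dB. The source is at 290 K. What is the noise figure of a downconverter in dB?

5.4 dB

NF (dB) = SNR_in(dB) − SNR_out(dB) when the source is at T₀
NF = 54.6 − 49.2 = 5.4 dB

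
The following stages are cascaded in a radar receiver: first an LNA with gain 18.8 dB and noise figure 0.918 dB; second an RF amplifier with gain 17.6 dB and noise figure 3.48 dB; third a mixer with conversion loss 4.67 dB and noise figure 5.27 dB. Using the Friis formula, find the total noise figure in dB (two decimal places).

Convert to linear (a loss of L dB is a gain of −L dB): F_i = 10^(NF_i/10), G_i = 10^(G_i,dB/10)
  Stage 1: F_1 = 10^(0.918/10) = 1.235, G_1 = 10^(18.8/10) = 75.86
  Stage 2: F_2 = 10^(3.48/10) = 2.228, G_2 = 10^(17.6/10) = 57.54
  Stage 3: F_3 = 10^(5.27/10) = 3.365, G_3 = 10^(−4.67/10) = 0.3412
Friis cascade:
  F = 1.235 + (2.228 − 1)/75.86 + (3.365 − 1)/4365 = 1.252
NF = 10 log₁₀(1.252) = 0.98 dB

0.98 dB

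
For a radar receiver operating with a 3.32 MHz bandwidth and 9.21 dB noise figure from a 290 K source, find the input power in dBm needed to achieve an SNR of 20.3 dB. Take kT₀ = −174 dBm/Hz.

Sensitivity = −174 + 10 log₁₀(B) + NF + SNR_min
= −174 + 65.21 + 9.21 + 20.3
= −79.28 dBm → −79.3 dBm

−79.3 dBm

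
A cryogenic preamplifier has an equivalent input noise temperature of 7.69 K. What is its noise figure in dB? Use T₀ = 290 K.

0.114 dB

F = 1 + T_e/T₀ = 1 + 7.69/290 = 1.02652
NF = 10 log₁₀(1.02652) = 0.114 dB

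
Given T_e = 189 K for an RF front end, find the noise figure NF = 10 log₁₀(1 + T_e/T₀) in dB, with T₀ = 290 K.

F = 1 + T_e/T₀ = 1 + 189/290 = 1.65172
NF = 10 log₁₀(1.65172) = 2.18 dB

2.18 dB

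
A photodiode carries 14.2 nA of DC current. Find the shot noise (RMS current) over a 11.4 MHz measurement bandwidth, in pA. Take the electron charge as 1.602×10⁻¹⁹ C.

I_n = √(2qI·B)
2qI·B = 2 × 1.602×10⁻¹⁹ × 1.42×10⁻⁸ × 1.14×10⁷ = 5.19×10⁻²⁰ A²
I_n = √(5.19×10⁻²⁰) = 2.28×10⁻¹⁰ A = 228 pA

228 pA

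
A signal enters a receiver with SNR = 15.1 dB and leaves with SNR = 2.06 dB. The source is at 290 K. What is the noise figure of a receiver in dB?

13.04 dB

NF (dB) = SNR_in(dB) − SNR_out(dB) when the source is at T₀
NF = 15.1 − 2.06 = 13.04 dB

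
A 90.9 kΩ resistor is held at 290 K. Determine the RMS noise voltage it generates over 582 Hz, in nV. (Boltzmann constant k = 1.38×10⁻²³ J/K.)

V_n = √(4kTRB)
4kTRB = 4 × 1.38×10⁻²³ × 290 × 9.09×10⁴ × 5.82×10² = 8.47×10⁻¹³ V²
V_n = √(8.47×10⁻¹³) = 9.20×10⁻⁷ V = 920 nV

920 nV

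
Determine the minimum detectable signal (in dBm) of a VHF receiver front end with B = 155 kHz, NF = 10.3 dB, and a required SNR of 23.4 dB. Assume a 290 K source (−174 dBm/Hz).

−88.4 dBm

Sensitivity = −174 + 10 log₁₀(B) + NF + SNR_min
= −174 + 51.9 + 10.3 + 23.4
= −88.4 dBm → −88.4 dBm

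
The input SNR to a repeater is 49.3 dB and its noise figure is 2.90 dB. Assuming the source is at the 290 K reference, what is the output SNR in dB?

46.40 dB

By definition F = SNR_in/SNR_out, so in dB: SNR_out = SNR_in − NF
SNR_out = 49.3 − 2.90 = 46.40 dB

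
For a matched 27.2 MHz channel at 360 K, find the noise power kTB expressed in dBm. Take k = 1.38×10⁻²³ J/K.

P_n = kTB = 1.38×10⁻²³ × 360 × 2.72×10⁷ = 1.35×10⁻¹³ W
In dBm: 10 log₁₀(1.35×10⁻¹³ / 10⁻³) = −98.7 dBm

−98.7 dBm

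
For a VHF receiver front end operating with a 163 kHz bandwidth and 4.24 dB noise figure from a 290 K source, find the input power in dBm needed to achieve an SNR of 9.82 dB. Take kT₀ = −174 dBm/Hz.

−107.8 dBm

Sensitivity = −174 + 10 log₁₀(B) + NF + SNR_min
= −174 + 52.12 + 4.24 + 9.82
= −107.82 dBm → −107.8 dBm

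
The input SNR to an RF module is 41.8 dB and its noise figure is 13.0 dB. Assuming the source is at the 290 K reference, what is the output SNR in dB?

By definition F = SNR_in/SNR_out, so in dB: SNR_out = SNR_in − NF
SNR_out = 41.8 − 13.0 = 28.8 dB

28.8 dB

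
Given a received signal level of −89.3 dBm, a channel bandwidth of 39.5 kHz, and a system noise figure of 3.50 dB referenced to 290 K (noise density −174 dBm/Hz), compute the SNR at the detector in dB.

35.2 dB

Noise floor: N = −174 + 10 log₁₀(B) + NF
10 log₁₀(3.95×10⁴) = 45.97 dB
N = −174 + 45.97 + 3.50 = −124.53 dBm
SNR = P_sig − N = −89.3 − (−124.53) = 35.23 dB → 35.2 dB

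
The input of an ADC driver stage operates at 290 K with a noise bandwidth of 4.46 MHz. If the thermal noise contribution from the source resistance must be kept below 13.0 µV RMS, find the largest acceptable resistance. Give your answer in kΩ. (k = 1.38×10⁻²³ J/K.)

2.37 kΩ

Johnson–Nyquist: V_n = √(4kTRB) ⇒ R = V_n² / (4kTB)
4kTB = 4 × 1.38×10⁻²³ × 290 × 4.46×10⁶ = 7.14×10⁻¹⁴
R = (1.30×10⁻⁵)² / 7.14×10⁻¹⁴ = 2.37×10³ Ω = 2.37 kΩ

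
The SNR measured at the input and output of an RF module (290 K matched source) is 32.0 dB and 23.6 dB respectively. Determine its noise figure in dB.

8.4 dB

NF (dB) = SNR_in(dB) − SNR_out(dB) when the source is at T₀
NF = 32.0 − 23.6 = 8.4 dB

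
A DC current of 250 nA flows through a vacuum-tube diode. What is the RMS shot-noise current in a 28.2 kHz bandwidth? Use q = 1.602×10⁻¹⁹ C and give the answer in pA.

I_n = √(2qI·B)
2qI·B = 2 × 1.602×10⁻¹⁹ × 2.50×10⁻⁷ × 2.82×10⁴ = 2.26×10⁻²¹ A²
I_n = √(2.26×10⁻²¹) = 4.75×10⁻¹¹ A = 47.5 pA

47.5 pA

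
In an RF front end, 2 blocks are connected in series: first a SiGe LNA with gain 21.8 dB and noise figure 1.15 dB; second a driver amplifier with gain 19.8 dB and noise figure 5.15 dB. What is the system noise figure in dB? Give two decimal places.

Convert to linear (a loss of L dB is a gain of −L dB): F_i = 10^(NF_i/10), G_i = 10^(G_i,dB/10)
  Stage 1: F_1 = 10^(1.15/10) = 1.303, G_1 = 10^(21.8/10) = 151.4
  Stage 2: F_2 = 10^(5.15/10) = 3.273, G_2 = 10^(19.8/10) = 95.50
Friis cascade:
  F = 1.303 + (3.273 − 1)/151.4 = 1.318
NF = 10 log₁₀(1.318) = 1.20 dB

1.20 dB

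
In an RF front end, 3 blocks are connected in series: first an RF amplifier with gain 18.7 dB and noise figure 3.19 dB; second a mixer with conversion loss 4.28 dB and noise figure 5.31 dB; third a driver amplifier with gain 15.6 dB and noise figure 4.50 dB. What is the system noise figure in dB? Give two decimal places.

3.39 dB

Convert to linear (a loss of L dB is a gain of −L dB): F_i = 10^(NF_i/10), G_i = 10^(G_i,dB/10)
  Stage 1: F_1 = 10^(3.19/10) = 2.084, G_1 = 10^(18.7/10) = 74.13
  Stage 2: F_2 = 10^(5.31/10) = 3.396, G_2 = 10^(−4.28/10) = 0.3733
  Stage 3: F_3 = 10^(4.50/10) = 2.818, G_3 = 10^(15.6/10) = 36.31
Friis cascade:
  F = 2.084 + (3.396 − 1)/74.13 + (2.818 − 1)/27.67 = 2.183
NF = 10 log₁₀(2.183) = 3.39 dB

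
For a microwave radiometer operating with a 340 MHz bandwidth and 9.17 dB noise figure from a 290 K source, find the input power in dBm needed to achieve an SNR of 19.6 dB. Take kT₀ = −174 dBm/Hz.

Sensitivity = −174 + 10 log₁₀(B) + NF + SNR_min
= −174 + 85.31 + 9.17 + 19.6
= −59.92 dBm → −59.9 dBm

−59.9 dBm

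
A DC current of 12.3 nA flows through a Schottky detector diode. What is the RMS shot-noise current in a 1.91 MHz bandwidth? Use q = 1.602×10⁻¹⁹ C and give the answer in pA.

86.8 pA

I_n = √(2qI·B)
2qI·B = 2 × 1.602×10⁻¹⁹ × 1.23×10⁻⁸ × 1.91×10⁶ = 7.53×10⁻²¹ A²
I_n = √(7.53×10⁻²¹) = 8.68×10⁻¹¹ A = 86.8 pA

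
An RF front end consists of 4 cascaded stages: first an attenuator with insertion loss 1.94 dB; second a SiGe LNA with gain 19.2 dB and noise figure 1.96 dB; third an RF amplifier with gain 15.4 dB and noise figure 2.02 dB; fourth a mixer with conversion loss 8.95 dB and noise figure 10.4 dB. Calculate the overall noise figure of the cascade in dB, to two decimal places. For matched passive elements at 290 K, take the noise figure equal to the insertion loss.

Convert to linear (a loss of L dB is a gain of −L dB): F_i = 10^(NF_i/10), G_i = 10^(G_i,dB/10)
  Stage 1: F_1 = 10^(1.94/10) = 1.563, G_1 = 10^(−1.94/10) = 0.6397
  Stage 2: F_2 = 10^(1.96/10) = 1.570, G_2 = 10^(19.2/10) = 83.18
  Stage 3: F_3 = 10^(2.02/10) = 1.592, G_3 = 10^(15.4/10) = 34.67
  Stage 4: F_4 = 10^(10.4/10) = 10.96, G_4 = 10^(−8.95/10) = 0.1274
Friis cascade:
  F = 1.563 + (1.570 − 1)/0.6397 + (1.592 − 1)/53.21 + (10.96 − 1)/1845 = 2.471
NF = 10 log₁₀(2.471) = 3.93 dB

3.93 dB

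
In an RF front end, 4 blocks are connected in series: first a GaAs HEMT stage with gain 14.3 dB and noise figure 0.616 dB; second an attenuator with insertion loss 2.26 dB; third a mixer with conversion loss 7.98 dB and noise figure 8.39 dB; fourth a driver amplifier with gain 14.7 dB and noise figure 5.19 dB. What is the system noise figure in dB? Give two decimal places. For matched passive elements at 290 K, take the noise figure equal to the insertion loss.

3.89 dB

Convert to linear (a loss of L dB is a gain of −L dB): F_i = 10^(NF_i/10), G_i = 10^(G_i,dB/10)
  Stage 1: F_1 = 10^(0.616/10) = 1.152, G_1 = 10^(14.3/10) = 26.92
  Stage 2: F_2 = 10^(2.26/10) = 1.683, G_2 = 10^(−2.26/10) = 0.5943
  Stage 3: F_3 = 10^(8.39/10) = 6.902, G_3 = 10^(−7.98/10) = 0.1592
  Stage 4: F_4 = 10^(5.19/10) = 3.304, G_4 = 10^(14.7/10) = 29.51
Friis cascade:
  F = 1.152 + (1.683 − 1)/26.92 + (6.902 − 1)/16.00 + (3.304 − 1)/2.547 = 2.451
NF = 10 log₁₀(2.451) = 3.89 dB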